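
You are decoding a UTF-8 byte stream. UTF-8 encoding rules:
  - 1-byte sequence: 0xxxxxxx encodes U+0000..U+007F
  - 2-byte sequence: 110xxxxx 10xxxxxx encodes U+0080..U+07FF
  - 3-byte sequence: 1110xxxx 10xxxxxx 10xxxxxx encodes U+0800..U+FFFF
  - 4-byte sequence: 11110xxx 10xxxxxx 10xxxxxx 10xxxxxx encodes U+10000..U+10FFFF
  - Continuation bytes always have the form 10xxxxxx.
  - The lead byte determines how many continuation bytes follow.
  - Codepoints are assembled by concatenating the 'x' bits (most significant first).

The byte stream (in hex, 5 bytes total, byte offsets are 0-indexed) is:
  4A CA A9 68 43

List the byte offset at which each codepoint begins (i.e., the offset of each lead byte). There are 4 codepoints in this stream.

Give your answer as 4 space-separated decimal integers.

Byte[0]=4A: 1-byte ASCII. cp=U+004A
Byte[1]=CA: 2-byte lead, need 1 cont bytes. acc=0xA
Byte[2]=A9: continuation. acc=(acc<<6)|0x29=0x2A9
Completed: cp=U+02A9 (starts at byte 1)
Byte[3]=68: 1-byte ASCII. cp=U+0068
Byte[4]=43: 1-byte ASCII. cp=U+0043

Answer: 0 1 3 4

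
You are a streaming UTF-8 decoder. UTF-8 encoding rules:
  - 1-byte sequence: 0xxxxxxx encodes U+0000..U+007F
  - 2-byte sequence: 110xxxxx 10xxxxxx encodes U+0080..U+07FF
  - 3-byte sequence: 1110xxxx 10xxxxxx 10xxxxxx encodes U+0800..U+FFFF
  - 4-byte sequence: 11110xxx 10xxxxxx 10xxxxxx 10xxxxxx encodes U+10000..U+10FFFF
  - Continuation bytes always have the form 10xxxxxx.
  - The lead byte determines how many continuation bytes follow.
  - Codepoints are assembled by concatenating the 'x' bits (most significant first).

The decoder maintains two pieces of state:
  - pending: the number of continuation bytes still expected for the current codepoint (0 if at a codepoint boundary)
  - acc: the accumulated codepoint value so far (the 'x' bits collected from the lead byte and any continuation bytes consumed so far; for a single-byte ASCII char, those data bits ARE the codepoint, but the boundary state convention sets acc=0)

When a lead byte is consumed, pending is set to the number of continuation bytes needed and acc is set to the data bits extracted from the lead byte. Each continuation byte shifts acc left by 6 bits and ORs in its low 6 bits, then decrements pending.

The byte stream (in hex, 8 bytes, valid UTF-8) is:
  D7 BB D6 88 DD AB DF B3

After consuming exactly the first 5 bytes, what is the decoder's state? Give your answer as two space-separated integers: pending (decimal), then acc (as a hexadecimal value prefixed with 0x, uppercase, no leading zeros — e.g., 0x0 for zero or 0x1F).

Answer: 1 0x1D

Derivation:
Byte[0]=D7: 2-byte lead. pending=1, acc=0x17
Byte[1]=BB: continuation. acc=(acc<<6)|0x3B=0x5FB, pending=0
Byte[2]=D6: 2-byte lead. pending=1, acc=0x16
Byte[3]=88: continuation. acc=(acc<<6)|0x08=0x588, pending=0
Byte[4]=DD: 2-byte lead. pending=1, acc=0x1D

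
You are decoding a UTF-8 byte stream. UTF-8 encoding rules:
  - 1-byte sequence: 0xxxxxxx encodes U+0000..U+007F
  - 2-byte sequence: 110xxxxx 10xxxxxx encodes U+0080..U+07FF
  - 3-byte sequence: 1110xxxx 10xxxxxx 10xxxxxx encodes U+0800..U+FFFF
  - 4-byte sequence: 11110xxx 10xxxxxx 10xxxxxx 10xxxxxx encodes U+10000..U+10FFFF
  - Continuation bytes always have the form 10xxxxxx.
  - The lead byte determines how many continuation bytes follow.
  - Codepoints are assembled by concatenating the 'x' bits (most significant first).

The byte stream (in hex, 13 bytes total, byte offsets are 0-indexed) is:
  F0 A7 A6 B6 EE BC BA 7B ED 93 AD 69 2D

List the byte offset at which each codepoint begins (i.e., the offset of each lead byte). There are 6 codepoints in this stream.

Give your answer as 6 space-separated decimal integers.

Byte[0]=F0: 4-byte lead, need 3 cont bytes. acc=0x0
Byte[1]=A7: continuation. acc=(acc<<6)|0x27=0x27
Byte[2]=A6: continuation. acc=(acc<<6)|0x26=0x9E6
Byte[3]=B6: continuation. acc=(acc<<6)|0x36=0x279B6
Completed: cp=U+279B6 (starts at byte 0)
Byte[4]=EE: 3-byte lead, need 2 cont bytes. acc=0xE
Byte[5]=BC: continuation. acc=(acc<<6)|0x3C=0x3BC
Byte[6]=BA: continuation. acc=(acc<<6)|0x3A=0xEF3A
Completed: cp=U+EF3A (starts at byte 4)
Byte[7]=7B: 1-byte ASCII. cp=U+007B
Byte[8]=ED: 3-byte lead, need 2 cont bytes. acc=0xD
Byte[9]=93: continuation. acc=(acc<<6)|0x13=0x353
Byte[10]=AD: continuation. acc=(acc<<6)|0x2D=0xD4ED
Completed: cp=U+D4ED (starts at byte 8)
Byte[11]=69: 1-byte ASCII. cp=U+0069
Byte[12]=2D: 1-byte ASCII. cp=U+002D

Answer: 0 4 7 8 11 12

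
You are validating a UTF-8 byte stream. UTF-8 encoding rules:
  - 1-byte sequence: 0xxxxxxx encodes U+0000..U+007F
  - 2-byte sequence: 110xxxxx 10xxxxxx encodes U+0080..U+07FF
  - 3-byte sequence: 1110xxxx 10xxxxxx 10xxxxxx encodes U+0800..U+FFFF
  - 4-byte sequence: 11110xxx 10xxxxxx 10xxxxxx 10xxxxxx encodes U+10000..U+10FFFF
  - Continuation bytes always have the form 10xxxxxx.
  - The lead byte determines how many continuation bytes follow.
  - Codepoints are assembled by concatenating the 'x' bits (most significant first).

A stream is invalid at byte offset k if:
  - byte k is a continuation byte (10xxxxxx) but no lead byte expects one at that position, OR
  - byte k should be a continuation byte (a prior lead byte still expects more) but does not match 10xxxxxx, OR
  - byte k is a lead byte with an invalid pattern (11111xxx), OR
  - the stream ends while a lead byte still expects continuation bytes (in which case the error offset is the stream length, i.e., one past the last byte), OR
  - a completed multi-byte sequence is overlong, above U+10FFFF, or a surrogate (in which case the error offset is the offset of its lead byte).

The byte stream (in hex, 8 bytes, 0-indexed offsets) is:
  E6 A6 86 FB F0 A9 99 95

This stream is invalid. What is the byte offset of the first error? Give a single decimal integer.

Answer: 3

Derivation:
Byte[0]=E6: 3-byte lead, need 2 cont bytes. acc=0x6
Byte[1]=A6: continuation. acc=(acc<<6)|0x26=0x1A6
Byte[2]=86: continuation. acc=(acc<<6)|0x06=0x6986
Completed: cp=U+6986 (starts at byte 0)
Byte[3]=FB: INVALID lead byte (not 0xxx/110x/1110/11110)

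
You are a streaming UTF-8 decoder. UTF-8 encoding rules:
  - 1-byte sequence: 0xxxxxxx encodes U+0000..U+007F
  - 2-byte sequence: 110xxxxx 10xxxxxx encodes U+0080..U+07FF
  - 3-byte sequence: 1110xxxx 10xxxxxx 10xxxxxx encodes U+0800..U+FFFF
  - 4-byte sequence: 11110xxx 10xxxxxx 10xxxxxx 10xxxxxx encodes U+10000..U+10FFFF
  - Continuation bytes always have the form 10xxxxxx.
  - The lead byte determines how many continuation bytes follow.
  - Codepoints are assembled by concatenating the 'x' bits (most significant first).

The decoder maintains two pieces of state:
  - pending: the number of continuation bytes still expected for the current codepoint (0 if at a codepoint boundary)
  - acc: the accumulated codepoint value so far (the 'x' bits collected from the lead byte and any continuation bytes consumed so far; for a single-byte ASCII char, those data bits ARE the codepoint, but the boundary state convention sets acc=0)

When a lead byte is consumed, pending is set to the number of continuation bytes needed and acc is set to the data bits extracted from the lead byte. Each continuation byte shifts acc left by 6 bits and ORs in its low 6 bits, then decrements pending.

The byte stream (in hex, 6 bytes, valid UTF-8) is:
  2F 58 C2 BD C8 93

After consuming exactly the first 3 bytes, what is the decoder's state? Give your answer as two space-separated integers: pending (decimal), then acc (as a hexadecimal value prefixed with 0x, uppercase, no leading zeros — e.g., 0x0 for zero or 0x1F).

Byte[0]=2F: 1-byte. pending=0, acc=0x0
Byte[1]=58: 1-byte. pending=0, acc=0x0
Byte[2]=C2: 2-byte lead. pending=1, acc=0x2

Answer: 1 0x2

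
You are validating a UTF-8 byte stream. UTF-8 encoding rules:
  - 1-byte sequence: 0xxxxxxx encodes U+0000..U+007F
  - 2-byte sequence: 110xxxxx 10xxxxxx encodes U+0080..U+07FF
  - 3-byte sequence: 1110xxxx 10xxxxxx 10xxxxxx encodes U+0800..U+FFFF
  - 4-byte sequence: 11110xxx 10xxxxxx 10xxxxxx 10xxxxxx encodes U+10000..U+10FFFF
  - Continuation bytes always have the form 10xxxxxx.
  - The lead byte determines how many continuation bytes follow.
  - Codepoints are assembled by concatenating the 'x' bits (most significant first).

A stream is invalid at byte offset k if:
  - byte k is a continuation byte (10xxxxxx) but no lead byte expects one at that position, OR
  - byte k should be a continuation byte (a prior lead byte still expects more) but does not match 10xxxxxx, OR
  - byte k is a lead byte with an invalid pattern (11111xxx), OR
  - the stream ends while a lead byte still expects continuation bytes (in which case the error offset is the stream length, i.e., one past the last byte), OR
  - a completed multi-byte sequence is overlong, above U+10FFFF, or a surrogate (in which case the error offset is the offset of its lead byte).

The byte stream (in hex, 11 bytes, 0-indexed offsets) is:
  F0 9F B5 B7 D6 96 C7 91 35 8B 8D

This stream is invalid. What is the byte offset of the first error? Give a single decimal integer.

Answer: 9

Derivation:
Byte[0]=F0: 4-byte lead, need 3 cont bytes. acc=0x0
Byte[1]=9F: continuation. acc=(acc<<6)|0x1F=0x1F
Byte[2]=B5: continuation. acc=(acc<<6)|0x35=0x7F5
Byte[3]=B7: continuation. acc=(acc<<6)|0x37=0x1FD77
Completed: cp=U+1FD77 (starts at byte 0)
Byte[4]=D6: 2-byte lead, need 1 cont bytes. acc=0x16
Byte[5]=96: continuation. acc=(acc<<6)|0x16=0x596
Completed: cp=U+0596 (starts at byte 4)
Byte[6]=C7: 2-byte lead, need 1 cont bytes. acc=0x7
Byte[7]=91: continuation. acc=(acc<<6)|0x11=0x1D1
Completed: cp=U+01D1 (starts at byte 6)
Byte[8]=35: 1-byte ASCII. cp=U+0035
Byte[9]=8B: INVALID lead byte (not 0xxx/110x/1110/11110)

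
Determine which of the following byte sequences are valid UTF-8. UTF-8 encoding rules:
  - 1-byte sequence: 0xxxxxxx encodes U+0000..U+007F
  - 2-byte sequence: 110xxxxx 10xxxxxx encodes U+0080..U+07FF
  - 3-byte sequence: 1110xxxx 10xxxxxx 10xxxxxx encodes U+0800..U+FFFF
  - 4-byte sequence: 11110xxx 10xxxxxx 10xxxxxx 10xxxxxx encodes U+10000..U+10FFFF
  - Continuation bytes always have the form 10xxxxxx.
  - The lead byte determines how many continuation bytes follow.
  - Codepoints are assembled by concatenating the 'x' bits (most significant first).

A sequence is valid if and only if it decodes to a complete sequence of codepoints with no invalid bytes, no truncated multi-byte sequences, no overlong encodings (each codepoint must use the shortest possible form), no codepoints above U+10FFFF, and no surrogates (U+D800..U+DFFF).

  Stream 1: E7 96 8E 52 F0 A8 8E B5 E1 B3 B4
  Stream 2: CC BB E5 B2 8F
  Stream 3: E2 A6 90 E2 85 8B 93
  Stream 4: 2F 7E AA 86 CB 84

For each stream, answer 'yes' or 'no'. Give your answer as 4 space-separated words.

Stream 1: decodes cleanly. VALID
Stream 2: decodes cleanly. VALID
Stream 3: error at byte offset 6. INVALID
Stream 4: error at byte offset 2. INVALID

Answer: yes yes no no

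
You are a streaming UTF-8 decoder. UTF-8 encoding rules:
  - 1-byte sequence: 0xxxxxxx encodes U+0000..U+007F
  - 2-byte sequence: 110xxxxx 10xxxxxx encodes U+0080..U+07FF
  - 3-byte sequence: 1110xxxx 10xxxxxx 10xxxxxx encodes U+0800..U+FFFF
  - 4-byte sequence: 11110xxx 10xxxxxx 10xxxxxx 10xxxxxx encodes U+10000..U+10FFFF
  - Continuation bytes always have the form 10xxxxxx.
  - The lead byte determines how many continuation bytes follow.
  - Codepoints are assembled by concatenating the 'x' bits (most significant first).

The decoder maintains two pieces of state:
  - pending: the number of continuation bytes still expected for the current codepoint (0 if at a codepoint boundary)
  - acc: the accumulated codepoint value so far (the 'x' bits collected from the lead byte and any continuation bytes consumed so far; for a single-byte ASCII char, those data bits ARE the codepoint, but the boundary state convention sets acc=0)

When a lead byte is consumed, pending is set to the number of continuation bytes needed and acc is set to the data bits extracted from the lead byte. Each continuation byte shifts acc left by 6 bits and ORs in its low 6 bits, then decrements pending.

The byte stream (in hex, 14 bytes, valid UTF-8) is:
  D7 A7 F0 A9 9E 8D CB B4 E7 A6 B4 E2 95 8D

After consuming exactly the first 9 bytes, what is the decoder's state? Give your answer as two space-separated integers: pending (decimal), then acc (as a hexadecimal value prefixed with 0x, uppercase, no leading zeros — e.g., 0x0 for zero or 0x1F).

Byte[0]=D7: 2-byte lead. pending=1, acc=0x17
Byte[1]=A7: continuation. acc=(acc<<6)|0x27=0x5E7, pending=0
Byte[2]=F0: 4-byte lead. pending=3, acc=0x0
Byte[3]=A9: continuation. acc=(acc<<6)|0x29=0x29, pending=2
Byte[4]=9E: continuation. acc=(acc<<6)|0x1E=0xA5E, pending=1
Byte[5]=8D: continuation. acc=(acc<<6)|0x0D=0x2978D, pending=0
Byte[6]=CB: 2-byte lead. pending=1, acc=0xB
Byte[7]=B4: continuation. acc=(acc<<6)|0x34=0x2F4, pending=0
Byte[8]=E7: 3-byte lead. pending=2, acc=0x7

Answer: 2 0x7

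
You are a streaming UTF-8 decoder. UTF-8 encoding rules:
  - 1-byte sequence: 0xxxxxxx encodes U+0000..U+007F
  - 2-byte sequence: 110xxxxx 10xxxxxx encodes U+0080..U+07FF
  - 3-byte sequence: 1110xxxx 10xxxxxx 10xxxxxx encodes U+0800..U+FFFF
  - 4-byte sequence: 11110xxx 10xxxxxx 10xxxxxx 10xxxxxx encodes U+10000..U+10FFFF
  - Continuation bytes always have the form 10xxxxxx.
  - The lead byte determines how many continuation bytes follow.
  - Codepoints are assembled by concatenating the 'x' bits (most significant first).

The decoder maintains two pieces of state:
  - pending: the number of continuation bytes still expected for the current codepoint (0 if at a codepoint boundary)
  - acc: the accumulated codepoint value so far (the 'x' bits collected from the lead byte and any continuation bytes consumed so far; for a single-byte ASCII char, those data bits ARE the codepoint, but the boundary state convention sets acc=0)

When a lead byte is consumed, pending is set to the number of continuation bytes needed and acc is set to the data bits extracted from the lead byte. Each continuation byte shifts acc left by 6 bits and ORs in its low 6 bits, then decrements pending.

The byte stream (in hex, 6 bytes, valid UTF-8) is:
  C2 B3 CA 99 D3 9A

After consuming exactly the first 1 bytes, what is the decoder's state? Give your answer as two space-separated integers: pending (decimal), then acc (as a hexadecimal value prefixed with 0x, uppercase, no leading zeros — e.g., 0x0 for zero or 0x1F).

Byte[0]=C2: 2-byte lead. pending=1, acc=0x2

Answer: 1 0x2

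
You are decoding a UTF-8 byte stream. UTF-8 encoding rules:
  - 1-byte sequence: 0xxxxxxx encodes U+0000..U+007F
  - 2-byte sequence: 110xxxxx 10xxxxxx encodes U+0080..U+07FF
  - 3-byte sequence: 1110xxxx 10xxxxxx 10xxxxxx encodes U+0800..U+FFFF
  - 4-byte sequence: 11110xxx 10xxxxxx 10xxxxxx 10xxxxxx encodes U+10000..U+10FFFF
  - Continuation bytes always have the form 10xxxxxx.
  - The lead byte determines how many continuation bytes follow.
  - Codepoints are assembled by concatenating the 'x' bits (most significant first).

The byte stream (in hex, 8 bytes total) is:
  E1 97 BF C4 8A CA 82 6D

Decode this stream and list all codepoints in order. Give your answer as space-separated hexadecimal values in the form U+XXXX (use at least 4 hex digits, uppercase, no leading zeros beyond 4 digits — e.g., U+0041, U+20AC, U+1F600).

Byte[0]=E1: 3-byte lead, need 2 cont bytes. acc=0x1
Byte[1]=97: continuation. acc=(acc<<6)|0x17=0x57
Byte[2]=BF: continuation. acc=(acc<<6)|0x3F=0x15FF
Completed: cp=U+15FF (starts at byte 0)
Byte[3]=C4: 2-byte lead, need 1 cont bytes. acc=0x4
Byte[4]=8A: continuation. acc=(acc<<6)|0x0A=0x10A
Completed: cp=U+010A (starts at byte 3)
Byte[5]=CA: 2-byte lead, need 1 cont bytes. acc=0xA
Byte[6]=82: continuation. acc=(acc<<6)|0x02=0x282
Completed: cp=U+0282 (starts at byte 5)
Byte[7]=6D: 1-byte ASCII. cp=U+006D

Answer: U+15FF U+010A U+0282 U+006D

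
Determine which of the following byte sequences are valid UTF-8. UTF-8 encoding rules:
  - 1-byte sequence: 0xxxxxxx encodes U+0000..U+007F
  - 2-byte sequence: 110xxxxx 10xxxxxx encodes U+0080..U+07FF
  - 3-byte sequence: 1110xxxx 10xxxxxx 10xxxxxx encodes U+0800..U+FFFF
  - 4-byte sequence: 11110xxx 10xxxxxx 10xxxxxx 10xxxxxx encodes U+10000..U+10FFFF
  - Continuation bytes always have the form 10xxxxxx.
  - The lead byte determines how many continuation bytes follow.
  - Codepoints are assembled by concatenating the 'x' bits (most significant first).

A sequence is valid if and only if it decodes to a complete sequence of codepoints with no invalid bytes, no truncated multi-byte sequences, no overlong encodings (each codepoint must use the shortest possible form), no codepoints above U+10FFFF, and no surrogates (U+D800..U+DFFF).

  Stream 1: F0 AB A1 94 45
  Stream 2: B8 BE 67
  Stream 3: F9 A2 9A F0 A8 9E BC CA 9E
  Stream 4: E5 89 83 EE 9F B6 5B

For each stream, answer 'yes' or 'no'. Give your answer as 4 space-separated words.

Stream 1: decodes cleanly. VALID
Stream 2: error at byte offset 0. INVALID
Stream 3: error at byte offset 0. INVALID
Stream 4: decodes cleanly. VALID

Answer: yes no no yes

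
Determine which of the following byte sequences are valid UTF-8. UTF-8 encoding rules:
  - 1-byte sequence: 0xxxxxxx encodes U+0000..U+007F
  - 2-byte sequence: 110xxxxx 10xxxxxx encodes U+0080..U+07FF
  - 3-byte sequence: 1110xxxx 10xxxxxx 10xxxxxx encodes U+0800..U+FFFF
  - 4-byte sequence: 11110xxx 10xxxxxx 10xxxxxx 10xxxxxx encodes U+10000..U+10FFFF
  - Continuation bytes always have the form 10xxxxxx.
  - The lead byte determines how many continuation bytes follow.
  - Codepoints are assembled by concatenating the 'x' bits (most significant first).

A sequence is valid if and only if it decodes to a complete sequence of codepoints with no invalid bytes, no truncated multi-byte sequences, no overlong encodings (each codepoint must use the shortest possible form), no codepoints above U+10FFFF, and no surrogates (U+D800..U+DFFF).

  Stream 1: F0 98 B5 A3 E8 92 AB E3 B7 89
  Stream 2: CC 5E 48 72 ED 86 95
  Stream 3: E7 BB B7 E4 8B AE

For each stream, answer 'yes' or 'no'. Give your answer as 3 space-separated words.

Stream 1: decodes cleanly. VALID
Stream 2: error at byte offset 1. INVALID
Stream 3: decodes cleanly. VALID

Answer: yes no yes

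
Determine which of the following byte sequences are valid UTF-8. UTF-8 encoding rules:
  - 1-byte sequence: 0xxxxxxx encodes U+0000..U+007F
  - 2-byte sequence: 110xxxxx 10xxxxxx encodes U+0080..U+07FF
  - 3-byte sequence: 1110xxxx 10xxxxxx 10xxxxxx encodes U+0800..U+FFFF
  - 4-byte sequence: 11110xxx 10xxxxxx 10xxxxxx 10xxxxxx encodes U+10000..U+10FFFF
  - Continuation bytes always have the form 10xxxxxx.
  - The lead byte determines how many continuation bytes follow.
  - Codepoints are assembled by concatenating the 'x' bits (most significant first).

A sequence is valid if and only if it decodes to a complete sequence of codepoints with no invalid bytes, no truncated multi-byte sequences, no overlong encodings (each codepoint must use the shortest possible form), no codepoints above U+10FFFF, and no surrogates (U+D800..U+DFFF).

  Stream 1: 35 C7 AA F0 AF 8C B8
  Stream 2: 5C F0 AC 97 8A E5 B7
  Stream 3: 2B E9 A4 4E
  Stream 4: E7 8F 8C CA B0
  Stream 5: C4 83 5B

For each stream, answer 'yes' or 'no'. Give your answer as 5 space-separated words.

Answer: yes no no yes yes

Derivation:
Stream 1: decodes cleanly. VALID
Stream 2: error at byte offset 7. INVALID
Stream 3: error at byte offset 3. INVALID
Stream 4: decodes cleanly. VALID
Stream 5: decodes cleanly. VALID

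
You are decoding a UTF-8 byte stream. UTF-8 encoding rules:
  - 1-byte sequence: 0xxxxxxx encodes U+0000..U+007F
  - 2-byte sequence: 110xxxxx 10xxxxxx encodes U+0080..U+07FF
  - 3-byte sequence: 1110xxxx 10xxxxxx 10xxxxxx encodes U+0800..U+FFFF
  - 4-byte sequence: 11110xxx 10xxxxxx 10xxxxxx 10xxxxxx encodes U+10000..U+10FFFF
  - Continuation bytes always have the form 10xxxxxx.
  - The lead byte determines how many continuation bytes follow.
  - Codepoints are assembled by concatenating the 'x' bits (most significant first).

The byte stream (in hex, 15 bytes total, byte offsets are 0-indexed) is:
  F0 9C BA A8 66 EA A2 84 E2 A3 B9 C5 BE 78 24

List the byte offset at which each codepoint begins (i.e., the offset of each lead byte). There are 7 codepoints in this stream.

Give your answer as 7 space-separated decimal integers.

Answer: 0 4 5 8 11 13 14

Derivation:
Byte[0]=F0: 4-byte lead, need 3 cont bytes. acc=0x0
Byte[1]=9C: continuation. acc=(acc<<6)|0x1C=0x1C
Byte[2]=BA: continuation. acc=(acc<<6)|0x3A=0x73A
Byte[3]=A8: continuation. acc=(acc<<6)|0x28=0x1CEA8
Completed: cp=U+1CEA8 (starts at byte 0)
Byte[4]=66: 1-byte ASCII. cp=U+0066
Byte[5]=EA: 3-byte lead, need 2 cont bytes. acc=0xA
Byte[6]=A2: continuation. acc=(acc<<6)|0x22=0x2A2
Byte[7]=84: continuation. acc=(acc<<6)|0x04=0xA884
Completed: cp=U+A884 (starts at byte 5)
Byte[8]=E2: 3-byte lead, need 2 cont bytes. acc=0x2
Byte[9]=A3: continuation. acc=(acc<<6)|0x23=0xA3
Byte[10]=B9: continuation. acc=(acc<<6)|0x39=0x28F9
Completed: cp=U+28F9 (starts at byte 8)
Byte[11]=C5: 2-byte lead, need 1 cont bytes. acc=0x5
Byte[12]=BE: continuation. acc=(acc<<6)|0x3E=0x17E
Completed: cp=U+017E (starts at byte 11)
Byte[13]=78: 1-byte ASCII. cp=U+0078
Byte[14]=24: 1-byte ASCII. cp=U+0024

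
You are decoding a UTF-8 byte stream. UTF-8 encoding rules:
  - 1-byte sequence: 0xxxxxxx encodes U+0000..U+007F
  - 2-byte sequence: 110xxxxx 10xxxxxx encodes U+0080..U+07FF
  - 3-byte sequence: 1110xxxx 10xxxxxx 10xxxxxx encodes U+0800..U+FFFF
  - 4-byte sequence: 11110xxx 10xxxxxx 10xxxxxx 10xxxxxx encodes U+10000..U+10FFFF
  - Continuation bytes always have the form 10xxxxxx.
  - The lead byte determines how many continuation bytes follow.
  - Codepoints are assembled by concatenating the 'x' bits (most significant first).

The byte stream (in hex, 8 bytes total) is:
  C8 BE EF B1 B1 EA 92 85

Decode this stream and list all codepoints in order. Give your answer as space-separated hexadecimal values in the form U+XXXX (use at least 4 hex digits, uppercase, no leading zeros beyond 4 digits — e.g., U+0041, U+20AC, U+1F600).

Answer: U+023E U+FC71 U+A485

Derivation:
Byte[0]=C8: 2-byte lead, need 1 cont bytes. acc=0x8
Byte[1]=BE: continuation. acc=(acc<<6)|0x3E=0x23E
Completed: cp=U+023E (starts at byte 0)
Byte[2]=EF: 3-byte lead, need 2 cont bytes. acc=0xF
Byte[3]=B1: continuation. acc=(acc<<6)|0x31=0x3F1
Byte[4]=B1: continuation. acc=(acc<<6)|0x31=0xFC71
Completed: cp=U+FC71 (starts at byte 2)
Byte[5]=EA: 3-byte lead, need 2 cont bytes. acc=0xA
Byte[6]=92: continuation. acc=(acc<<6)|0x12=0x292
Byte[7]=85: continuation. acc=(acc<<6)|0x05=0xA485
Completed: cp=U+A485 (starts at byte 5)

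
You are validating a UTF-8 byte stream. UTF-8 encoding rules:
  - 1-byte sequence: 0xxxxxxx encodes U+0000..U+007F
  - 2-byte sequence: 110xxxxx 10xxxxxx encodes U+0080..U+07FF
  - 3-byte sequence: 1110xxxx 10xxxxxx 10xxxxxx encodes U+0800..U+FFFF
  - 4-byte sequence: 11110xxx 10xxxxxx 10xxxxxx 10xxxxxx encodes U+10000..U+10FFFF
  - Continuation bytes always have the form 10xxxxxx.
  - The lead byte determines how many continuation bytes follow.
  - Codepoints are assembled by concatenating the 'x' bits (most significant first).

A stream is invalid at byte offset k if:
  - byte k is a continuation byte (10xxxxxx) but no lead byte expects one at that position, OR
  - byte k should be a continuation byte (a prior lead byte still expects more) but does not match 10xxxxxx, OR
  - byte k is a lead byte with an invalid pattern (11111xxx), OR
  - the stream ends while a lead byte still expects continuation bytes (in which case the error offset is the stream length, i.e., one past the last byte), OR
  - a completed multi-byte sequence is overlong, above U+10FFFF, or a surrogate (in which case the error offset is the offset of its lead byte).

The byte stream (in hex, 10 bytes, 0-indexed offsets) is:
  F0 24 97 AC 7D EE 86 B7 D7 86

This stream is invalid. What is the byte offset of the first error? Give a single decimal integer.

Answer: 1

Derivation:
Byte[0]=F0: 4-byte lead, need 3 cont bytes. acc=0x0
Byte[1]=24: expected 10xxxxxx continuation. INVALID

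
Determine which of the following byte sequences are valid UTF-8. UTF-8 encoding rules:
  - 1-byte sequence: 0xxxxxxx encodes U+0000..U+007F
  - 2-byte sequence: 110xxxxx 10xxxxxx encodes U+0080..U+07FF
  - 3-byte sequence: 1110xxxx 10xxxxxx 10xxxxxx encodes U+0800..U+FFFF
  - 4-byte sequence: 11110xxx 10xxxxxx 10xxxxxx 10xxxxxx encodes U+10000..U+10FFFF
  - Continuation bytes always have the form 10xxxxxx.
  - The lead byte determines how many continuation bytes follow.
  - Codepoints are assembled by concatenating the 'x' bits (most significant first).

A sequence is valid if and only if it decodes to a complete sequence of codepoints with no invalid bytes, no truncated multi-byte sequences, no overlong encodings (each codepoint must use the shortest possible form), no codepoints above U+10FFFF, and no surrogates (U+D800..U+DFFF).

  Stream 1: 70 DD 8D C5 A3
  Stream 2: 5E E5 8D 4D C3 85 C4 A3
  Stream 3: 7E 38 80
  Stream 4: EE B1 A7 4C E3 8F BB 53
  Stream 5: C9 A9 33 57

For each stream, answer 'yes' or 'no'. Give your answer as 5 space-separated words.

Answer: yes no no yes yes

Derivation:
Stream 1: decodes cleanly. VALID
Stream 2: error at byte offset 3. INVALID
Stream 3: error at byte offset 2. INVALID
Stream 4: decodes cleanly. VALID
Stream 5: decodes cleanly. VALID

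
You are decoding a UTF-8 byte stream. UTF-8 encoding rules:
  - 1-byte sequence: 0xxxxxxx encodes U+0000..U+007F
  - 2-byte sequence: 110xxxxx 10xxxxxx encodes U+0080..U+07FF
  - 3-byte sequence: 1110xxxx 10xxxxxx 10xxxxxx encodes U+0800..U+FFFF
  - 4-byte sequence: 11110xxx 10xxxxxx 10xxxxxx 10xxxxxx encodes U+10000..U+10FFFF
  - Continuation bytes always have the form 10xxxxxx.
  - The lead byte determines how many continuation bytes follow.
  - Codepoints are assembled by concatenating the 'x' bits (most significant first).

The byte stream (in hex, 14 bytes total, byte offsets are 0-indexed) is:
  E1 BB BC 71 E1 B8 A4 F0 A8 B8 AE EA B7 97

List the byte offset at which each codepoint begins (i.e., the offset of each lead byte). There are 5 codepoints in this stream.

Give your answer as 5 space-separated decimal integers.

Byte[0]=E1: 3-byte lead, need 2 cont bytes. acc=0x1
Byte[1]=BB: continuation. acc=(acc<<6)|0x3B=0x7B
Byte[2]=BC: continuation. acc=(acc<<6)|0x3C=0x1EFC
Completed: cp=U+1EFC (starts at byte 0)
Byte[3]=71: 1-byte ASCII. cp=U+0071
Byte[4]=E1: 3-byte lead, need 2 cont bytes. acc=0x1
Byte[5]=B8: continuation. acc=(acc<<6)|0x38=0x78
Byte[6]=A4: continuation. acc=(acc<<6)|0x24=0x1E24
Completed: cp=U+1E24 (starts at byte 4)
Byte[7]=F0: 4-byte lead, need 3 cont bytes. acc=0x0
Byte[8]=A8: continuation. acc=(acc<<6)|0x28=0x28
Byte[9]=B8: continuation. acc=(acc<<6)|0x38=0xA38
Byte[10]=AE: continuation. acc=(acc<<6)|0x2E=0x28E2E
Completed: cp=U+28E2E (starts at byte 7)
Byte[11]=EA: 3-byte lead, need 2 cont bytes. acc=0xA
Byte[12]=B7: continuation. acc=(acc<<6)|0x37=0x2B7
Byte[13]=97: continuation. acc=(acc<<6)|0x17=0xADD7
Completed: cp=U+ADD7 (starts at byte 11)

Answer: 0 3 4 7 11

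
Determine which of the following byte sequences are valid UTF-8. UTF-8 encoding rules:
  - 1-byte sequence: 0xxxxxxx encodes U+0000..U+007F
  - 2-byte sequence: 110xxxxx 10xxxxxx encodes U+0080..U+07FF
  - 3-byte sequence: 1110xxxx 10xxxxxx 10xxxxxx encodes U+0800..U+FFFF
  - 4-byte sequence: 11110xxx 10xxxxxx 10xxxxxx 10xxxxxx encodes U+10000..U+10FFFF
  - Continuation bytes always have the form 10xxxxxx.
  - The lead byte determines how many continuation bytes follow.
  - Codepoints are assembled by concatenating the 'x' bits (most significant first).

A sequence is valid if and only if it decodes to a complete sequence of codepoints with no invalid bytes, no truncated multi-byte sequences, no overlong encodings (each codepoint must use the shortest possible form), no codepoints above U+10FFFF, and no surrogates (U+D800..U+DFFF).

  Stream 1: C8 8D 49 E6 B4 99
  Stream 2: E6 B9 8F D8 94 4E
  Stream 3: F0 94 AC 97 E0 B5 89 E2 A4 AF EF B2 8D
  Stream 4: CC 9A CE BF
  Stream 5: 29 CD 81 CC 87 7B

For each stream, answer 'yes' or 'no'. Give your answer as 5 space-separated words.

Stream 1: decodes cleanly. VALID
Stream 2: decodes cleanly. VALID
Stream 3: decodes cleanly. VALID
Stream 4: decodes cleanly. VALID
Stream 5: decodes cleanly. VALID

Answer: yes yes yes yes yes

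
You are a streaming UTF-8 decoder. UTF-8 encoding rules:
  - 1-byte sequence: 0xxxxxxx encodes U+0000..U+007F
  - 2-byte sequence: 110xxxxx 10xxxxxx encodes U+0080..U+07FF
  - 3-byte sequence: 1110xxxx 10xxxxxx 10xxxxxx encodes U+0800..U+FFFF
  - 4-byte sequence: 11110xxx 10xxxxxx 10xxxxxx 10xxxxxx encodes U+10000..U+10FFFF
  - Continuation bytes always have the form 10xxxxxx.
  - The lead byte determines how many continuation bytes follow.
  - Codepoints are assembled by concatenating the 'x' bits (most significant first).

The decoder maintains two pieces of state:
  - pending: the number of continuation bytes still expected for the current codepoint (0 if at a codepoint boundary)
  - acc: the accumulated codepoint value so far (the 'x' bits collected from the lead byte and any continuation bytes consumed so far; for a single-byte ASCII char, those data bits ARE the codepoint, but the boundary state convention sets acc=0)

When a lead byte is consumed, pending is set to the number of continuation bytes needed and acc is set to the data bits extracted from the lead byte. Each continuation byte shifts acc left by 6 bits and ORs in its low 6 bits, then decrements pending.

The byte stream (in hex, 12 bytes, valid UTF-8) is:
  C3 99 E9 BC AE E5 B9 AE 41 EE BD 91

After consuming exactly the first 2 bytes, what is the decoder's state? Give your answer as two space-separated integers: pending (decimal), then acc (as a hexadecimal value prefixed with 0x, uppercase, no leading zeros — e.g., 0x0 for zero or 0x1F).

Byte[0]=C3: 2-byte lead. pending=1, acc=0x3
Byte[1]=99: continuation. acc=(acc<<6)|0x19=0xD9, pending=0

Answer: 0 0xD9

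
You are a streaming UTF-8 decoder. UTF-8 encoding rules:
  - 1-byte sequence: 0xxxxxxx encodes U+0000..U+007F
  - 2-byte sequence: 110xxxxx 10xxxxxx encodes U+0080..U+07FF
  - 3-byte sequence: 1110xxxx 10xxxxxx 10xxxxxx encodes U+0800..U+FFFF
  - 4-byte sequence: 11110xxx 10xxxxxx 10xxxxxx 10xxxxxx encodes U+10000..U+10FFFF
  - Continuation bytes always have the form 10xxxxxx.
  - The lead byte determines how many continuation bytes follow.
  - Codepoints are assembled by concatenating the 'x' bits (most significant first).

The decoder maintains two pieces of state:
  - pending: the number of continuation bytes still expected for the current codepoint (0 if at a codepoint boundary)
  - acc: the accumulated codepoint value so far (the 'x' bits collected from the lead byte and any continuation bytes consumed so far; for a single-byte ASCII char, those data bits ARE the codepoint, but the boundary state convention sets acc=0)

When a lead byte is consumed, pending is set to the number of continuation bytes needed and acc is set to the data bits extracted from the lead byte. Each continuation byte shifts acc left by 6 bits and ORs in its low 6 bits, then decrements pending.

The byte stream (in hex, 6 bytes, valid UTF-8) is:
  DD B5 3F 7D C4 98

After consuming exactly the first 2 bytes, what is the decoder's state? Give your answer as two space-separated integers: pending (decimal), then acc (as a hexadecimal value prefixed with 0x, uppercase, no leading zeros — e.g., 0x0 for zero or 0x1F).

Answer: 0 0x775

Derivation:
Byte[0]=DD: 2-byte lead. pending=1, acc=0x1D
Byte[1]=B5: continuation. acc=(acc<<6)|0x35=0x775, pending=0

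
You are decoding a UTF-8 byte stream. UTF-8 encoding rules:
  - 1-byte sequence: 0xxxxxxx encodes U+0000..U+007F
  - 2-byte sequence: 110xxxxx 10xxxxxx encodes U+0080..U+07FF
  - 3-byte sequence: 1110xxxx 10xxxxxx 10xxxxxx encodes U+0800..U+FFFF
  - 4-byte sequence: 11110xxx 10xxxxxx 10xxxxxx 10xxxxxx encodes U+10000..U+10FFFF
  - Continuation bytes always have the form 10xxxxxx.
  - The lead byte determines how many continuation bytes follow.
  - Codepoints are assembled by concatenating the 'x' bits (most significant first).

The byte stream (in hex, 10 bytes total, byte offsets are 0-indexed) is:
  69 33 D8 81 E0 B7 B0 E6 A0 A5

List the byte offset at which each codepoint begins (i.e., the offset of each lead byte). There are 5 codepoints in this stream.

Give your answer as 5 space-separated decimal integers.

Answer: 0 1 2 4 7

Derivation:
Byte[0]=69: 1-byte ASCII. cp=U+0069
Byte[1]=33: 1-byte ASCII. cp=U+0033
Byte[2]=D8: 2-byte lead, need 1 cont bytes. acc=0x18
Byte[3]=81: continuation. acc=(acc<<6)|0x01=0x601
Completed: cp=U+0601 (starts at byte 2)
Byte[4]=E0: 3-byte lead, need 2 cont bytes. acc=0x0
Byte[5]=B7: continuation. acc=(acc<<6)|0x37=0x37
Byte[6]=B0: continuation. acc=(acc<<6)|0x30=0xDF0
Completed: cp=U+0DF0 (starts at byte 4)
Byte[7]=E6: 3-byte lead, need 2 cont bytes. acc=0x6
Byte[8]=A0: continuation. acc=(acc<<6)|0x20=0x1A0
Byte[9]=A5: continuation. acc=(acc<<6)|0x25=0x6825
Completed: cp=U+6825 (starts at byte 7)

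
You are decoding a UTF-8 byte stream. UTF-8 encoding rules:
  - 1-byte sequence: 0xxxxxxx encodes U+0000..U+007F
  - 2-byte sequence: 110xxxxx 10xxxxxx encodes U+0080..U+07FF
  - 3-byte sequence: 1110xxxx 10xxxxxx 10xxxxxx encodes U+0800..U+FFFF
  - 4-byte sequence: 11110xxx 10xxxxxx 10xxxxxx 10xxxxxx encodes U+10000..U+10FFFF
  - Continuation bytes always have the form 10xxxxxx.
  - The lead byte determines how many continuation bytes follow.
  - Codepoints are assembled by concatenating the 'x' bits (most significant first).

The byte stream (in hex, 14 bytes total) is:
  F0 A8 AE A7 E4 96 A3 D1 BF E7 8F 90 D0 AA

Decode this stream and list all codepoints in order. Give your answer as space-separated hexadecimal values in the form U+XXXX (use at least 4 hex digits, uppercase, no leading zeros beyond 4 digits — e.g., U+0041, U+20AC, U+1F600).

Byte[0]=F0: 4-byte lead, need 3 cont bytes. acc=0x0
Byte[1]=A8: continuation. acc=(acc<<6)|0x28=0x28
Byte[2]=AE: continuation. acc=(acc<<6)|0x2E=0xA2E
Byte[3]=A7: continuation. acc=(acc<<6)|0x27=0x28BA7
Completed: cp=U+28BA7 (starts at byte 0)
Byte[4]=E4: 3-byte lead, need 2 cont bytes. acc=0x4
Byte[5]=96: continuation. acc=(acc<<6)|0x16=0x116
Byte[6]=A3: continuation. acc=(acc<<6)|0x23=0x45A3
Completed: cp=U+45A3 (starts at byte 4)
Byte[7]=D1: 2-byte lead, need 1 cont bytes. acc=0x11
Byte[8]=BF: continuation. acc=(acc<<6)|0x3F=0x47F
Completed: cp=U+047F (starts at byte 7)
Byte[9]=E7: 3-byte lead, need 2 cont bytes. acc=0x7
Byte[10]=8F: continuation. acc=(acc<<6)|0x0F=0x1CF
Byte[11]=90: continuation. acc=(acc<<6)|0x10=0x73D0
Completed: cp=U+73D0 (starts at byte 9)
Byte[12]=D0: 2-byte lead, need 1 cont bytes. acc=0x10
Byte[13]=AA: continuation. acc=(acc<<6)|0x2A=0x42A
Completed: cp=U+042A (starts at byte 12)

Answer: U+28BA7 U+45A3 U+047F U+73D0 U+042A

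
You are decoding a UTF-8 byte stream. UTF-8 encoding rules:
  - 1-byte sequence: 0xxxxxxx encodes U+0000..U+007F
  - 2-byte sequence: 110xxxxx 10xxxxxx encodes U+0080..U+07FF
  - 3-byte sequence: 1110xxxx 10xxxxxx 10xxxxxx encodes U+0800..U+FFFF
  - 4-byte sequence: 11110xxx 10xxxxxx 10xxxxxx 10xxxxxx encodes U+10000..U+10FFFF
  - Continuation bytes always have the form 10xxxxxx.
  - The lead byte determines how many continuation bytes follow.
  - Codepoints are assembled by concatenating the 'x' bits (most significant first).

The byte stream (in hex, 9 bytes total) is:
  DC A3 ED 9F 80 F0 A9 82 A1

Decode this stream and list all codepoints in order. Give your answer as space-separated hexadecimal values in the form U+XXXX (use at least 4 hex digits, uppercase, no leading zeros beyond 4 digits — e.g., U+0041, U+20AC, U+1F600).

Byte[0]=DC: 2-byte lead, need 1 cont bytes. acc=0x1C
Byte[1]=A3: continuation. acc=(acc<<6)|0x23=0x723
Completed: cp=U+0723 (starts at byte 0)
Byte[2]=ED: 3-byte lead, need 2 cont bytes. acc=0xD
Byte[3]=9F: continuation. acc=(acc<<6)|0x1F=0x35F
Byte[4]=80: continuation. acc=(acc<<6)|0x00=0xD7C0
Completed: cp=U+D7C0 (starts at byte 2)
Byte[5]=F0: 4-byte lead, need 3 cont bytes. acc=0x0
Byte[6]=A9: continuation. acc=(acc<<6)|0x29=0x29
Byte[7]=82: continuation. acc=(acc<<6)|0x02=0xA42
Byte[8]=A1: continuation. acc=(acc<<6)|0x21=0x290A1
Completed: cp=U+290A1 (starts at byte 5)

Answer: U+0723 U+D7C0 U+290A1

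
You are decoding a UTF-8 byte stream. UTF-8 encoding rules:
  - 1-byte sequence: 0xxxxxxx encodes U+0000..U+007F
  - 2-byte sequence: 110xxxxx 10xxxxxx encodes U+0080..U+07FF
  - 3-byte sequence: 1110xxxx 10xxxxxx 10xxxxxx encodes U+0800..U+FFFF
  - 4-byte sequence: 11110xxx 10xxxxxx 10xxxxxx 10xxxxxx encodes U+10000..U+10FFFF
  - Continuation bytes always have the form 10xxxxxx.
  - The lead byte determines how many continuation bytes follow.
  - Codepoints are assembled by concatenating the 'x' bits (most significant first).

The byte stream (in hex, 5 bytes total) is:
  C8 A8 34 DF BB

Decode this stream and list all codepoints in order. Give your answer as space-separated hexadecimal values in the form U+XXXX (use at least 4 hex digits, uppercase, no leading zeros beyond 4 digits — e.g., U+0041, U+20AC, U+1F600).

Answer: U+0228 U+0034 U+07FB

Derivation:
Byte[0]=C8: 2-byte lead, need 1 cont bytes. acc=0x8
Byte[1]=A8: continuation. acc=(acc<<6)|0x28=0x228
Completed: cp=U+0228 (starts at byte 0)
Byte[2]=34: 1-byte ASCII. cp=U+0034
Byte[3]=DF: 2-byte lead, need 1 cont bytes. acc=0x1F
Byte[4]=BB: continuation. acc=(acc<<6)|0x3B=0x7FB
Completed: cp=U+07FB (starts at byte 3)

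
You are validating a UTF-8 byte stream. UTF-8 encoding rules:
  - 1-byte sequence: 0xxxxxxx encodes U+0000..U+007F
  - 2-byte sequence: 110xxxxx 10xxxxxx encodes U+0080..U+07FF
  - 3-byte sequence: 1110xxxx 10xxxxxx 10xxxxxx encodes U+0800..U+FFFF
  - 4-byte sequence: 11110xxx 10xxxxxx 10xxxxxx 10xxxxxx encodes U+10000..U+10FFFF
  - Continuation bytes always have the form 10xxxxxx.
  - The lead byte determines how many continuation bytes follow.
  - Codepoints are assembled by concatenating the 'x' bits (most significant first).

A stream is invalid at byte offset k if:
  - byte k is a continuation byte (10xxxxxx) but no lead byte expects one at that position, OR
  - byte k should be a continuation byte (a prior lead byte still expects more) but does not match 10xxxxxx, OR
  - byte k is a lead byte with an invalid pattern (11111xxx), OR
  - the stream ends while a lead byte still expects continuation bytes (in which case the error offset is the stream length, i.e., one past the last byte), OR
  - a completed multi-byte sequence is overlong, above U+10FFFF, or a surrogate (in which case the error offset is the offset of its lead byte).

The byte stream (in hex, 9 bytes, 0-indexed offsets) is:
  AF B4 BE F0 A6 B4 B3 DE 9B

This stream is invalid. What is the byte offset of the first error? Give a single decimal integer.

Byte[0]=AF: INVALID lead byte (not 0xxx/110x/1110/11110)

Answer: 0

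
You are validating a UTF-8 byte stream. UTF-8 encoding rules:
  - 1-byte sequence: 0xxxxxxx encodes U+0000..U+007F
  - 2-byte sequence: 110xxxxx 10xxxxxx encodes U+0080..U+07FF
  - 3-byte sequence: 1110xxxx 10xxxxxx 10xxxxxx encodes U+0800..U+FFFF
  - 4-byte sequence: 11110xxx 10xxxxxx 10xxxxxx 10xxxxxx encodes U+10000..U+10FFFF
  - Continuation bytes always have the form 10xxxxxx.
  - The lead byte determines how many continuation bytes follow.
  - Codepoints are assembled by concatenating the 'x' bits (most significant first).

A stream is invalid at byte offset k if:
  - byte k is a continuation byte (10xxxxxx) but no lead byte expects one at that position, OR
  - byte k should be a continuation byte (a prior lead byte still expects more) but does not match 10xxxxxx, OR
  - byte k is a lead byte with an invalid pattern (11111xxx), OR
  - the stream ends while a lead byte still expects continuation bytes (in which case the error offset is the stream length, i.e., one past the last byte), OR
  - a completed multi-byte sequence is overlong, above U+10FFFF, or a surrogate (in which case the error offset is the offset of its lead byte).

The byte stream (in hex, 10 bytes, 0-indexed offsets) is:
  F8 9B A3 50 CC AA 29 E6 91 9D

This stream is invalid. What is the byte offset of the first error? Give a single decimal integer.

Answer: 0

Derivation:
Byte[0]=F8: INVALID lead byte (not 0xxx/110x/1110/11110)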